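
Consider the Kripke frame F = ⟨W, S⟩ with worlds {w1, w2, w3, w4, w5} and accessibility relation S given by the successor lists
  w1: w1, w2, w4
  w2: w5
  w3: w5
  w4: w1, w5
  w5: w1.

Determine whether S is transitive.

Transitive: no — w1 S w2 and w2 S w5, but not w1 S w5.

No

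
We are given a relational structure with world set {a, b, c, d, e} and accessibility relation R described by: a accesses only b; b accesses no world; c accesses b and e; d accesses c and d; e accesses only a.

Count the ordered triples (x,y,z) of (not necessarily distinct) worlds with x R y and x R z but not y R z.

Enumerating: (a,b,b), (c,b,b), (c,b,e), (c,e,b), (c,e,e), (d,c,c), (d,c,d), (e,a,a).

8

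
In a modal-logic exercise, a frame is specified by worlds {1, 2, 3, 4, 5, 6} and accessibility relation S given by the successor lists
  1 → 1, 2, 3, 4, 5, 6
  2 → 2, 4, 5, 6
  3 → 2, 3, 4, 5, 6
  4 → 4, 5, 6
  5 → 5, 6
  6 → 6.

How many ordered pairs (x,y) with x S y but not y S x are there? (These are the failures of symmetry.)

15

Enumerating: (1,2), (1,3), (1,4), (1,5), (1,6), (2,4), (2,5), (2,6), (3,2), (3,4), (3,5), (3,6), (4,5), (4,6), (5,6).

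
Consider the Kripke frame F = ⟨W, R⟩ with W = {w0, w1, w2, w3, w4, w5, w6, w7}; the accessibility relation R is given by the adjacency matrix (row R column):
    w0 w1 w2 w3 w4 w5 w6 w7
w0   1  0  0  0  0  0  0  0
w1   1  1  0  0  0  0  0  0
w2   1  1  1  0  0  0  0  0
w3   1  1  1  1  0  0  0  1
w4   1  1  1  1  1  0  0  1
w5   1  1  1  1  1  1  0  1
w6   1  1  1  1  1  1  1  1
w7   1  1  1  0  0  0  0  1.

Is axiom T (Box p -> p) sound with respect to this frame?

Yes

The schema T characterises exactly the reflexive frames.
Reflexive: yes — every world is R-related to itself.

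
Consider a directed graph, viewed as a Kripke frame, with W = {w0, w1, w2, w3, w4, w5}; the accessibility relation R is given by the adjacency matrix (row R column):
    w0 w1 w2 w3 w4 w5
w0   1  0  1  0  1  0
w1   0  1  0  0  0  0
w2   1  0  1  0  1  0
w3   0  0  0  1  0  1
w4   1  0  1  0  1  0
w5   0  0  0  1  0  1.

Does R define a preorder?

Yes

Reflexive: yes — every world is R-related to itself.
Transitive: yes — every two-step R-path is closed by a direct edge.
So R is a preorder.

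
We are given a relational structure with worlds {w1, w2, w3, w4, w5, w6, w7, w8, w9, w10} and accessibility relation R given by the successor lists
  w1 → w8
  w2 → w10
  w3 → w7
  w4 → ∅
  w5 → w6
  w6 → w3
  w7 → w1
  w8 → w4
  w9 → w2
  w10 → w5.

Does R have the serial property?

No

Serial: no — w4 has no R-successor.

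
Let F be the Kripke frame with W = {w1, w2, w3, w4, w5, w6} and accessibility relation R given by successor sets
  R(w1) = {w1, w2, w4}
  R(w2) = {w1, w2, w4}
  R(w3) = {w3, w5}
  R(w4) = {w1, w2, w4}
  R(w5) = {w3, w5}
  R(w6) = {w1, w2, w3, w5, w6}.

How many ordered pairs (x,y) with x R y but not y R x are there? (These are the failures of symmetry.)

4

Enumerating: (w6,w1), (w6,w2), (w6,w3), (w6,w5).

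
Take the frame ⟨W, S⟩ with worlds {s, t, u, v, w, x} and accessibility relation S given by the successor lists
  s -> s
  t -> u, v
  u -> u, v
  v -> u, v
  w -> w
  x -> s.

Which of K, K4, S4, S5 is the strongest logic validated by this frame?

K4

Transitive (axiom 4): yes — every two-step S-path is closed by a direct edge.
Reflexive (axiom T): no — t is not related to itself.
Euclidean (axiom 5): yes — any two successors of a common world are S-related.
So F validates K, K4; S4 would additionally require S to be reflexive. The strongest is K4.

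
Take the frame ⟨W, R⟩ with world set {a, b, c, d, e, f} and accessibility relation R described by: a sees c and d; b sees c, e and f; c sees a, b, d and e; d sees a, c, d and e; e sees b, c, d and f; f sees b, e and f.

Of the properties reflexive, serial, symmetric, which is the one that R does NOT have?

reflexive

Reflexive: no — a is not related to itself.
Serial: yes — every world has a successor (e.g. a R c).
Symmetric: yes — every pair in R has its reverse in R.
Only reflexive fails.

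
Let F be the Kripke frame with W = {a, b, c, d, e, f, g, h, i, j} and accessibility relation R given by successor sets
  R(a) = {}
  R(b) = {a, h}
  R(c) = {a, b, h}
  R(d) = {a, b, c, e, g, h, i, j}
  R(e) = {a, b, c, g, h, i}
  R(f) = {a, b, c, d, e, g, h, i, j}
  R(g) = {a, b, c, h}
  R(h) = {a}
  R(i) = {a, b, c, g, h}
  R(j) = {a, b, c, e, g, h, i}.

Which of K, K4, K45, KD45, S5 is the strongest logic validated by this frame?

Transitive (axiom 4): yes — every two-step R-path is closed by a direct edge.
Euclidean (axiom 5): no — b R a and b R h, but not a R h.
Serial (axiom D): no — a has no R-successor.
Reflexive (axiom T): no — a is not related to itself.
So F validates K, K4; K45 would additionally require R to be Euclidean. The strongest is K4.

K4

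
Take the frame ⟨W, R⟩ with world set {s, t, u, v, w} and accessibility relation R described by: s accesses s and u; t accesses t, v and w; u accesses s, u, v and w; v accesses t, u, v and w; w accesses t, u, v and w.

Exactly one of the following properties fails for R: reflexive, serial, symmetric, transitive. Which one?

transitive

Reflexive: yes — every world is R-related to itself.
Serial: yes — every world has a successor (e.g. s R s).
Symmetric: yes — every pair in R has its reverse in R.
Transitive: no — s R u and u R v, but not s R v.
Only transitive fails.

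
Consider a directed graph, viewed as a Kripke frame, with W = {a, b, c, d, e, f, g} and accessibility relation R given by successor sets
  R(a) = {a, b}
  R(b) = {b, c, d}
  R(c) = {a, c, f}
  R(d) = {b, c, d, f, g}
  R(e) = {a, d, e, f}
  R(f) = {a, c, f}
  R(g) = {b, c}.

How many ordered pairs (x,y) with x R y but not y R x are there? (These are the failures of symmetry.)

12

Enumerating: (a,b), (b,c), (c,a), (d,c), (d,f), (d,g), (e,a), (e,d), (e,f), (f,a), (g,b), (g,c).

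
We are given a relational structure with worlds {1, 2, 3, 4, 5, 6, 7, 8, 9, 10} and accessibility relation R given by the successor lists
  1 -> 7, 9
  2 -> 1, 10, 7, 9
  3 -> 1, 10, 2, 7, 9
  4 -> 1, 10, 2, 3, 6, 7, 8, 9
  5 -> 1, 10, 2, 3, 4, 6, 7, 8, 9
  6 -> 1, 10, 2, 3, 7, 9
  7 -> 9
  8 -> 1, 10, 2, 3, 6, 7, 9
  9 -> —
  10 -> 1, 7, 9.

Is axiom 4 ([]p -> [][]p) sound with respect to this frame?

Yes

By correspondence theory, 4 is valid on a frame iff R is transitive.
Transitive: yes — every two-step R-path is closed by a direct edge.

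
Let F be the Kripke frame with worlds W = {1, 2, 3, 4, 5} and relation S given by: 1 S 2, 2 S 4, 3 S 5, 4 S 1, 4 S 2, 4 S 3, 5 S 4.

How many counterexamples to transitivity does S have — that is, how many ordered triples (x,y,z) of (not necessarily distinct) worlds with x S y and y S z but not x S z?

Enumerating: (1,2,4), (2,4,1), (2,4,2), (2,4,3), (3,5,4), (4,2,4), (4,3,5), (5,4,1), (5,4,2), (5,4,3).

10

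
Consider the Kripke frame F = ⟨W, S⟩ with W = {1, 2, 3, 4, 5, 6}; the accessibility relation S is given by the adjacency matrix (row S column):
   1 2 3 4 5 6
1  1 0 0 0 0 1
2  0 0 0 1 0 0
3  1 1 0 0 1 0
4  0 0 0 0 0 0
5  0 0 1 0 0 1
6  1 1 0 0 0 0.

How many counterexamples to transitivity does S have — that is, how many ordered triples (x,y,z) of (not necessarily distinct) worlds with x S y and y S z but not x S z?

12

Enumerating: (1,6,2), (3,1,6), (3,2,4), (3,5,3), (3,5,6), (5,3,1), (5,3,2), (5,3,5), (5,6,1), (5,6,2), (6,1,6), (6,2,4).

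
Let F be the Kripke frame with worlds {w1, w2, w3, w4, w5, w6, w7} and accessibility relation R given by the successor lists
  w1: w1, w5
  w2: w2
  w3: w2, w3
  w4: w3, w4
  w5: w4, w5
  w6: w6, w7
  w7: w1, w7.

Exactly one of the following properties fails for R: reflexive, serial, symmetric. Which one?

Reflexive: yes — every world is R-related to itself.
Serial: yes — every world has a successor (e.g. w1 R w1).
Symmetric: no — w1 R w5 but not w5 R w1.
Only symmetric fails.

symmetric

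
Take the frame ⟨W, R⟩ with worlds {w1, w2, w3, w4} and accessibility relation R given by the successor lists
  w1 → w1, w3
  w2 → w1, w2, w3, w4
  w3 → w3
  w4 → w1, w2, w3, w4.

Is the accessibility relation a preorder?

Reflexive: yes — every world is R-related to itself.
Transitive: yes — every two-step R-path is closed by a direct edge.
So R is a preorder.

Yes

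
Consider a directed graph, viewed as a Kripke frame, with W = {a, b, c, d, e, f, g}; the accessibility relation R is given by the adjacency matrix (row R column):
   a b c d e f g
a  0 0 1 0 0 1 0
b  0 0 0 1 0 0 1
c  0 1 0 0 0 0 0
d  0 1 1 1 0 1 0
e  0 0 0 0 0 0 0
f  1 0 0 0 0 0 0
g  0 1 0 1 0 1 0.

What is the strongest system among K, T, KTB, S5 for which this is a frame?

Reflexive (axiom T): no — a is not related to itself.
Symmetric (axiom B): no — a R c but not c R a.
Euclidean (axiom 5): no — a R c and a R f, but not c R f.
So F validates K; T would additionally require R to be reflexive. The strongest is K.

K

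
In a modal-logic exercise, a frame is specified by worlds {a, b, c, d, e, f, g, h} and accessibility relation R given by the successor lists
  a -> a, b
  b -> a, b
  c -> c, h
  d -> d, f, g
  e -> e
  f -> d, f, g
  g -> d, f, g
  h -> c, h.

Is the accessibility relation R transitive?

Transitive: yes — every two-step R-path is closed by a direct edge.

Yes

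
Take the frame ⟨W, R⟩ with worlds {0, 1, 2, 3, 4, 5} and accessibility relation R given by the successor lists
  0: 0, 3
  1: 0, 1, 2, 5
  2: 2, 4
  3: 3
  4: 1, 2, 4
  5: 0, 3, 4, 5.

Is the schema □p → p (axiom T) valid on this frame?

Yes

The schema T characterises exactly the reflexive frames.
Reflexive: yes — every world is R-related to itself.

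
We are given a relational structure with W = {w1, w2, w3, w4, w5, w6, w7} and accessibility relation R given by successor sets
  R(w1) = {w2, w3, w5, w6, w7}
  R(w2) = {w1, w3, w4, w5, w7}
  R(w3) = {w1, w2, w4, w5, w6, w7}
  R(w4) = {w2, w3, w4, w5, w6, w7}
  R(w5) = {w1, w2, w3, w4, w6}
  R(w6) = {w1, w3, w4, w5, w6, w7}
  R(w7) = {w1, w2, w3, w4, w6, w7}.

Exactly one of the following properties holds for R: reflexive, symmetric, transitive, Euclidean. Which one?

symmetric

Reflexive: no — w1 is not related to itself.
Symmetric: yes — every pair in R has its reverse in R.
Transitive: no — w1 R w2 and w2 R w4, but not w1 R w4.
Euclidean: no — w1 R w2 and w1 R w6, but not w2 R w6.
Only symmetric holds.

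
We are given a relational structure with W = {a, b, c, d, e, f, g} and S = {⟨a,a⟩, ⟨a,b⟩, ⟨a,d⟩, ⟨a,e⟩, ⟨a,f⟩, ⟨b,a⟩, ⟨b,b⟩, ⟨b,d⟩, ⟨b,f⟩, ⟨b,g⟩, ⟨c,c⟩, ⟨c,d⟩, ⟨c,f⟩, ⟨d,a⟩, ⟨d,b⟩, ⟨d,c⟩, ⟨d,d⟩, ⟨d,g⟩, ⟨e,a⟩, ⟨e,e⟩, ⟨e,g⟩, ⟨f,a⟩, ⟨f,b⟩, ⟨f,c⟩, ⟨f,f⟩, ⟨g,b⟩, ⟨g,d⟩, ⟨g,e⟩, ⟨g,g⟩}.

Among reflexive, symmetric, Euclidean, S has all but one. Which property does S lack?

Euclidean

Reflexive: yes — every world is S-related to itself.
Symmetric: yes — every pair in S has its reverse in S.
Euclidean: no — a S b and a S e, but not b S e.
Only Euclidean fails.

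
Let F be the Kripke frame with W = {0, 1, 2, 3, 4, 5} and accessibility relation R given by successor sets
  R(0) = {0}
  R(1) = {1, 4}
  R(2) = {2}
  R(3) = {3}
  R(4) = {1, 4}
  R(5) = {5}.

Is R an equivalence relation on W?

Reflexive: yes — every world is R-related to itself.
Symmetric: yes — every pair in R has its reverse in R.
Transitive: yes — every two-step R-path is closed by a direct edge.
So R is an equivalence relation.

Yes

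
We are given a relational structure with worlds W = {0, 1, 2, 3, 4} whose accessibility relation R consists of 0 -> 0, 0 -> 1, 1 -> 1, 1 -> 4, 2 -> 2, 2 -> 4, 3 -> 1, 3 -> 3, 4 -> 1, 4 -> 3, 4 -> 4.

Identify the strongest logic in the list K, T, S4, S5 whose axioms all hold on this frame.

T

Reflexive (axiom T): yes — every world is R-related to itself.
Transitive (axiom 4): no — 0 R 1 and 1 R 4, but not 0 R 4.
Euclidean (axiom 5): no — 4 R 1 and 4 R 3, but not 1 R 3.
So F validates K, T; S4 would additionally require R to be transitive. The strongest is T.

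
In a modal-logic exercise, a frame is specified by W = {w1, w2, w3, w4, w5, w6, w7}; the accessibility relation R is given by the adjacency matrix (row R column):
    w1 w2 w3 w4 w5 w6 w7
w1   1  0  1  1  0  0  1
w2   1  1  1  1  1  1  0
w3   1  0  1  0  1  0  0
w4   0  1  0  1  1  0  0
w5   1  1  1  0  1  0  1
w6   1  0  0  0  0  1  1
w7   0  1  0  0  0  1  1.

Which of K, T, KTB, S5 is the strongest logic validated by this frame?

Reflexive (axiom T): yes — every world is R-related to itself.
Symmetric (axiom B): no — w1 R w4 but not w4 R w1.
Euclidean (axiom 5): no — w1 R w3 and w1 R w4, but not w3 R w4.
So F validates K, T; KTB would additionally require R to be symmetric. The strongest is T.

T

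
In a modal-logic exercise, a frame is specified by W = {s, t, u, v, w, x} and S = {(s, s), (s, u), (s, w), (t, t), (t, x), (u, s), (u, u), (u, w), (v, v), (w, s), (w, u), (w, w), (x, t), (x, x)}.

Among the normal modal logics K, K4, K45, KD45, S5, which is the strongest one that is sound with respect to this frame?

S5

Transitive (axiom 4): yes — every two-step S-path is closed by a direct edge.
Euclidean (axiom 5): yes — any two successors of a common world are S-related.
Serial (axiom D): yes — every world has a successor (e.g. s S s).
Reflexive (axiom T): yes — every world is S-related to itself.
So F validates K, K4, K45, KD45, S5. The strongest is S5.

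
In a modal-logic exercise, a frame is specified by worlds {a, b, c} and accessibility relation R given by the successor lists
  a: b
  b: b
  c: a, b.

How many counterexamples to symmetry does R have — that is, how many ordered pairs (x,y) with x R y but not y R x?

Enumerating: (a,b), (c,a), (c,b).

3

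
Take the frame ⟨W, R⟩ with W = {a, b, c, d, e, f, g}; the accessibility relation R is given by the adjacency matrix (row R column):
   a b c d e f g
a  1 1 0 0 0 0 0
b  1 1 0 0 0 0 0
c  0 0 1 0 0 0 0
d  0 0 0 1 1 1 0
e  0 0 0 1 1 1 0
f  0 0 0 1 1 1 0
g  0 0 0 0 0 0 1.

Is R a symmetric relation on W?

Yes

Symmetric: yes — every pair in R has its reverse in R.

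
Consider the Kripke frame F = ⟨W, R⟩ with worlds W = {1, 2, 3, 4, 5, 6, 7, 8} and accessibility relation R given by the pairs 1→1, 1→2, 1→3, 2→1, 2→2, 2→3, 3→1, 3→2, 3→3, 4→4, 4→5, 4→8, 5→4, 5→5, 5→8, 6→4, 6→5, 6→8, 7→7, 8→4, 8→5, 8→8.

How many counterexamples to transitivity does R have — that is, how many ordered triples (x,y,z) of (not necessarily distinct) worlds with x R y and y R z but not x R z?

R is transitive; there are no such tuples.

0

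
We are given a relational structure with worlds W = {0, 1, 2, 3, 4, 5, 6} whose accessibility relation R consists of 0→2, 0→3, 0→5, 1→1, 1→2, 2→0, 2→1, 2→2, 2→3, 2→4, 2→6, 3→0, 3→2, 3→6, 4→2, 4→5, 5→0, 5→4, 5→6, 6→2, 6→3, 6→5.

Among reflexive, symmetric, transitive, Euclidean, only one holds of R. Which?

Reflexive: no — 0 is not related to itself.
Symmetric: yes — every pair in R has its reverse in R.
Transitive: no — 0 R 2 and 2 R 1, but not 0 R 1.
Euclidean: no — 0 R 2 and 0 R 5, but not 2 R 5.
Only symmetric holds.

symmetric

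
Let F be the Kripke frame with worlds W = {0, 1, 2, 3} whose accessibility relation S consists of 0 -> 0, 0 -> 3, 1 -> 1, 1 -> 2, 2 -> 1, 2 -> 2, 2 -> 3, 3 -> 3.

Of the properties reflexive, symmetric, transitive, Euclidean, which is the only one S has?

Reflexive: yes — every world is S-related to itself.
Symmetric: no — 0 S 3 but not 3 S 0.
Transitive: no — 1 S 2 and 2 S 3, but not 1 S 3.
Euclidean: no — 2 S 1 and 2 S 3, but not 1 S 3.
Only reflexive holds.

reflexive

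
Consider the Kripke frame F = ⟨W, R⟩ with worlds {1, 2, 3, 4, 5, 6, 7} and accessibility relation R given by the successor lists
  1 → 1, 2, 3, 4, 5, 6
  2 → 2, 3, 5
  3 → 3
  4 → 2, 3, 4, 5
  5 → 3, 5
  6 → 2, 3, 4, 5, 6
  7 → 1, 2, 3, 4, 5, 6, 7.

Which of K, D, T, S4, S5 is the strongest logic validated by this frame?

S4

Serial (axiom D): yes — every world has a successor (e.g. 1 R 1).
Reflexive (axiom T): yes — every world is R-related to itself.
Transitive (axiom 4): yes — every two-step R-path is closed by a direct edge.
Euclidean (axiom 5): no — 1 R 2 and 1 R 4, but not 2 R 4.
So F validates K, D, T, S4; S5 would additionally require R to be Euclidean. The strongest is S4.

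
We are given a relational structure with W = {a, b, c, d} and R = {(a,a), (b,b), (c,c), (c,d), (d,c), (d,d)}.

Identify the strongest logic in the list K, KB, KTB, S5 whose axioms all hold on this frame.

Symmetric (axiom B): yes — every pair in R has its reverse in R.
Reflexive (axiom T): yes — every world is R-related to itself.
Euclidean (axiom 5): yes — any two successors of a common world are R-related.
So F validates K, KB, KTB, S5. The strongest is S5.

S5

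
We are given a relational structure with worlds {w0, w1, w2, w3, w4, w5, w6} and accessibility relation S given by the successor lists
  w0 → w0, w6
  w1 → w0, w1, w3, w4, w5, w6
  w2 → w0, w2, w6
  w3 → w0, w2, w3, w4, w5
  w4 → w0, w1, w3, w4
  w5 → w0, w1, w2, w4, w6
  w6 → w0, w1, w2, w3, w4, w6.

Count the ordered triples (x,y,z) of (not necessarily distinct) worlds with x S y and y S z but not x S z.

Enumerating: (w0,w6,w1), (w0,w6,w2), (w0,w6,w3), (w0,w6,w4), (w1,w3,w2), (w1,w5,w2), (w1,w6,w2), (w2,w6,w1), (w2,w6,w3), (w2,w6,w4), (w3,w0,w6), (w3,w2,w6), … and 14 more.
Total: 26.

26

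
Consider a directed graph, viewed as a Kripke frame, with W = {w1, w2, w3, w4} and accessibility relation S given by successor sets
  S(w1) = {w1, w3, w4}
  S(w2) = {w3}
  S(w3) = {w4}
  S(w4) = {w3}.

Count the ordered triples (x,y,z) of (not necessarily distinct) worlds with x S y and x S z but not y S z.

Enumerating: (w1,w3,w1), (w1,w3,w3), (w1,w4,w1), (w1,w4,w4), (w2,w3,w3), (w3,w4,w4), (w4,w3,w3).

7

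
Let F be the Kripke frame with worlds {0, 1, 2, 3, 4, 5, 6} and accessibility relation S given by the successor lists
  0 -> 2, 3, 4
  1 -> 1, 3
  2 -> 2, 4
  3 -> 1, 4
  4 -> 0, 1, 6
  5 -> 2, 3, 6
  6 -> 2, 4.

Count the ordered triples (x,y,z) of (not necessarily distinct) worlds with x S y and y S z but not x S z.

Enumerating: (0,3,1), (0,4,0), (0,4,1), (0,4,6), (1,3,4), (2,4,0), (2,4,1), (2,4,6), (3,1,3), (3,4,0), (3,4,6), (4,0,2), … and 12 more.
Total: 24.

24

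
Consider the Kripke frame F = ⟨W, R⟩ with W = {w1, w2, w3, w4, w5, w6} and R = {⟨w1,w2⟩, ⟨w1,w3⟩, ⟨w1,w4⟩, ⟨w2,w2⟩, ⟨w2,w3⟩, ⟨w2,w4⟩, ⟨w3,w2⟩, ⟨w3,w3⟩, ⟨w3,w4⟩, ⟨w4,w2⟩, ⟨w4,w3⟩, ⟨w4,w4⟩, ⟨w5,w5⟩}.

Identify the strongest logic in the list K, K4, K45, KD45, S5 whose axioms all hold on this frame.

K45

Transitive (axiom 4): yes — every two-step R-path is closed by a direct edge.
Euclidean (axiom 5): yes — any two successors of a common world are R-related.
Serial (axiom D): no — w6 has no R-successor.
Reflexive (axiom T): no — w1 is not related to itself.
So F validates K, K4, K45; KD45 would additionally require R to be serial. The strongest is K45.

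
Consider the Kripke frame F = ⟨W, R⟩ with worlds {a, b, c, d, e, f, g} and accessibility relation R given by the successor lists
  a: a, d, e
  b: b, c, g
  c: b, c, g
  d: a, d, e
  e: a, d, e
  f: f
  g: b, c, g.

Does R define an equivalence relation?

Yes

Reflexive: yes — every world is R-related to itself.
Symmetric: yes — every pair in R has its reverse in R.
Transitive: yes — every two-step R-path is closed by a direct edge.
So R is an equivalence relation.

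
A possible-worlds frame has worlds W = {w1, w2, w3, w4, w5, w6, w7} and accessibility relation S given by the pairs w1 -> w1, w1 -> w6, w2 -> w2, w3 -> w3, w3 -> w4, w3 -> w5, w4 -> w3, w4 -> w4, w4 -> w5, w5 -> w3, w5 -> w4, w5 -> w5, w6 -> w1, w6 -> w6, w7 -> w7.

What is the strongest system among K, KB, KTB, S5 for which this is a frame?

S5

Symmetric (axiom B): yes — every pair in S has its reverse in S.
Reflexive (axiom T): yes — every world is S-related to itself.
Euclidean (axiom 5): yes — any two successors of a common world are S-related.
So F validates K, KB, KTB, S5. The strongest is S5.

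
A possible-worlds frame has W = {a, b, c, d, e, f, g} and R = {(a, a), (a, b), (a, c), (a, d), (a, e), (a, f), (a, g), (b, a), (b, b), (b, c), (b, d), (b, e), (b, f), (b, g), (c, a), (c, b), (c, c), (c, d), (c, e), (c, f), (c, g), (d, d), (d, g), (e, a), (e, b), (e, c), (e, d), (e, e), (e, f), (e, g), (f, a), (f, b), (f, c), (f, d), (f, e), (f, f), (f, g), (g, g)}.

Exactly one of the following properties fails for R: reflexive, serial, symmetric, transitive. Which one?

Reflexive: yes — every world is R-related to itself.
Serial: yes — every world has a successor (e.g. a R a).
Symmetric: no — a R d but not d R a.
Transitive: yes — every two-step R-path is closed by a direct edge.
Only symmetric fails.

symmetric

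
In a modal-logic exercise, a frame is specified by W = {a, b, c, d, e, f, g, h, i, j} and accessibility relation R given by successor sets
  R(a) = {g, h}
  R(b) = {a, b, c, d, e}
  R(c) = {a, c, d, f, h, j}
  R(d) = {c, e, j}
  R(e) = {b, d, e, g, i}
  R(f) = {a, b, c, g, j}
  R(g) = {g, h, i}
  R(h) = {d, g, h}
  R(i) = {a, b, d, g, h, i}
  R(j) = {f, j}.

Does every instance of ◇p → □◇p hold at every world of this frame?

By correspondence theory, 5 is valid on a frame iff R is Euclidean.
Euclidean: no — b R a and b R c, but not a R c.

No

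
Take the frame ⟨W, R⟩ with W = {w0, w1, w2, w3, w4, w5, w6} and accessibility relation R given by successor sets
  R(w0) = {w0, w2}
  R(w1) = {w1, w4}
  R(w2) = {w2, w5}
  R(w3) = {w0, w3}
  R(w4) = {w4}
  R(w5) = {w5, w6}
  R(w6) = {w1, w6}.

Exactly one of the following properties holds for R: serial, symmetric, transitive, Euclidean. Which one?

serial

Serial: yes — every world has a successor (e.g. w0 R w0).
Symmetric: no — w0 R w2 but not w2 R w0.
Transitive: no — w0 R w2 and w2 R w5, but not w0 R w5.
Euclidean: no — w0 R w2 and w0 R w0, but not w2 R w0.
Only serial holds.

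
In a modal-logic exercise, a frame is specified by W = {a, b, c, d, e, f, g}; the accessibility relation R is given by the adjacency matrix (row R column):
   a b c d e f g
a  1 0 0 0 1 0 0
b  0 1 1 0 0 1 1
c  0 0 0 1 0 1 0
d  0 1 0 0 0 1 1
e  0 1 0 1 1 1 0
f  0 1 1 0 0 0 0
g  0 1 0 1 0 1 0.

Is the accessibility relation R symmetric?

Symmetric: no — a R e but not e R a.

No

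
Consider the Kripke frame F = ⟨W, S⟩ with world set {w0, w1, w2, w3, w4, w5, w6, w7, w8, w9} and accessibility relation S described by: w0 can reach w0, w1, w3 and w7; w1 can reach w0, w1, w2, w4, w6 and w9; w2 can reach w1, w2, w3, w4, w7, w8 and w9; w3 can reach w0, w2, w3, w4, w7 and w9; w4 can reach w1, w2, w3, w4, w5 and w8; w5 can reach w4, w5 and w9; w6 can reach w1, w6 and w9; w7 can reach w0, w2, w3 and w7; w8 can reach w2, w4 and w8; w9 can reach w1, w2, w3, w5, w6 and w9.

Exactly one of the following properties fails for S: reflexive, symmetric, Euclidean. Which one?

Euclidean

Reflexive: yes — every world is S-related to itself.
Symmetric: yes — every pair in S has its reverse in S.
Euclidean: no — w0 S w1 and w0 S w3, but not w1 S w3.
Only Euclidean fails.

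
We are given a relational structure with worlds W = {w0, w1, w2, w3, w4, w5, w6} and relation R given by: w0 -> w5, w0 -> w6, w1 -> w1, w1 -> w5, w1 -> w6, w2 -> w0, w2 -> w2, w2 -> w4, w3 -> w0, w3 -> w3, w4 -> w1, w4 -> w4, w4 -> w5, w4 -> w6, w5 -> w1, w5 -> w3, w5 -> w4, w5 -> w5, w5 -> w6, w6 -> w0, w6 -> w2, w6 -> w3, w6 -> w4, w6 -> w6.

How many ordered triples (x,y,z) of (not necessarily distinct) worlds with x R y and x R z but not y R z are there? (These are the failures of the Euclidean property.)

Enumerating: (w0,w6,w5), (w1,w6,w1), (w1,w6,w5), (w2,w0,w0), (w2,w0,w2), (w2,w0,w4), (w2,w4,w0), (w2,w4,w2), (w3,w0,w0), (w3,w0,w3), (w4,w1,w4), (w4,w6,w1), … and 22 more.
Total: 34.

34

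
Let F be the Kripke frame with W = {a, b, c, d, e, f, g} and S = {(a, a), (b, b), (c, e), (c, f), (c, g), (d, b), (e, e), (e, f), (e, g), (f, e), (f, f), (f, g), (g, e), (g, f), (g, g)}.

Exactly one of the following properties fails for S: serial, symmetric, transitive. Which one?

symmetric

Serial: yes — every world has a successor (e.g. a S a).
Symmetric: no — c S e but not e S c.
Transitive: yes — every two-step S-path is closed by a direct edge.
Only symmetric fails.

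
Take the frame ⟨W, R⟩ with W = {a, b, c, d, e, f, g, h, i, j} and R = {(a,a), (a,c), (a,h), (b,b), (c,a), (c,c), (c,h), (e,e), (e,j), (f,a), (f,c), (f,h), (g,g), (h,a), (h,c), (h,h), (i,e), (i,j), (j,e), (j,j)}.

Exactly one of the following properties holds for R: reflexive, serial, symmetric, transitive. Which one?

Reflexive: no — d is not related to itself.
Serial: no — d has no R-successor.
Symmetric: no — f R a but not a R f.
Transitive: yes — every two-step R-path is closed by a direct edge.
Only transitive holds.

transitive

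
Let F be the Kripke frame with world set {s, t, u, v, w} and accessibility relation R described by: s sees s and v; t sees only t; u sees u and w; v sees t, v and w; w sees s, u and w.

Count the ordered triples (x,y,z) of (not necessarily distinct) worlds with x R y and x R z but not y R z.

8

Enumerating: (s,v,s), (v,t,v), (v,t,w), (v,w,t), (v,w,v), (w,s,u), (w,s,w), (w,u,s).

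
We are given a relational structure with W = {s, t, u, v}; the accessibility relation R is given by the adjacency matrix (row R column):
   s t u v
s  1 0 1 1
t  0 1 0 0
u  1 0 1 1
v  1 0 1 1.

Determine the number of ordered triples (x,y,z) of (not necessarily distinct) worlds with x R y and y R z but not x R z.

R is transitive; there are no such tuples.

0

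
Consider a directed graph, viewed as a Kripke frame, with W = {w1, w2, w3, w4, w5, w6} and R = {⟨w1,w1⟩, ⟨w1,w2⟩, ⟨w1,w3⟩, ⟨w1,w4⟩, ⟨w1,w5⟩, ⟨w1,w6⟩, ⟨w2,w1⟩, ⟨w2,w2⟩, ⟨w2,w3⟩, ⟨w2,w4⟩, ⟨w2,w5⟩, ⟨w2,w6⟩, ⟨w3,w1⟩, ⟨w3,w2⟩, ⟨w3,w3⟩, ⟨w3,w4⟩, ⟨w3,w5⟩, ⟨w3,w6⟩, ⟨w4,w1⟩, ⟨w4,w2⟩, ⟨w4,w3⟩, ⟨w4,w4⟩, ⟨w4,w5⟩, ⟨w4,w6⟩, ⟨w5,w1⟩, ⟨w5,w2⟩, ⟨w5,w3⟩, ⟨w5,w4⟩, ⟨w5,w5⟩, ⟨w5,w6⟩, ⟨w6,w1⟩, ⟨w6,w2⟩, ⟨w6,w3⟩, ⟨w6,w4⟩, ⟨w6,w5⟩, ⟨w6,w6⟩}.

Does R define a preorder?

Reflexive: yes — every world is R-related to itself.
Transitive: yes — every two-step R-path is closed by a direct edge.
So R is a preorder.

Yes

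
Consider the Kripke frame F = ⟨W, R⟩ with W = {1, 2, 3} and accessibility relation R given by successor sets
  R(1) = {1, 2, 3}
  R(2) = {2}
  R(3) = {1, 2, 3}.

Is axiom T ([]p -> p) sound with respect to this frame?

By correspondence theory, T is valid on a frame iff R is reflexive.
Reflexive: yes — every world is R-related to itself.

Yes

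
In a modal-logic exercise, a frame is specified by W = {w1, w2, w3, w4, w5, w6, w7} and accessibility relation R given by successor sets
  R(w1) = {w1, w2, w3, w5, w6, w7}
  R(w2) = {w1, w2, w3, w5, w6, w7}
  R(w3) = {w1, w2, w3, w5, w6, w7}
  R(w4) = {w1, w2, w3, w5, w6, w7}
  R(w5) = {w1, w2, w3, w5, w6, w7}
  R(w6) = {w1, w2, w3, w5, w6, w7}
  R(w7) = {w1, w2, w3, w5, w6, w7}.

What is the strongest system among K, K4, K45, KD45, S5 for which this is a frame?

KD45

Transitive (axiom 4): yes — every two-step R-path is closed by a direct edge.
Euclidean (axiom 5): yes — any two successors of a common world are R-related.
Serial (axiom D): yes — every world has a successor (e.g. w1 R w1).
Reflexive (axiom T): no — w4 is not related to itself.
So F validates K, K4, K45, KD45; S5 would additionally require R to be reflexive. The strongest is KD45.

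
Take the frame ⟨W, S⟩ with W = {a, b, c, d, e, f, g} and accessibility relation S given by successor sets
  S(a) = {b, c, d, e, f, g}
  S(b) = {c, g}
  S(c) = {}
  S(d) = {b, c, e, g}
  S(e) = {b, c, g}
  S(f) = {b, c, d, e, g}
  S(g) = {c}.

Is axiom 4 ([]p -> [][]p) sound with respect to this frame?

Yes

By correspondence theory, 4 is valid on a frame iff S is transitive.
Transitive: yes — every two-step S-path is closed by a direct edge.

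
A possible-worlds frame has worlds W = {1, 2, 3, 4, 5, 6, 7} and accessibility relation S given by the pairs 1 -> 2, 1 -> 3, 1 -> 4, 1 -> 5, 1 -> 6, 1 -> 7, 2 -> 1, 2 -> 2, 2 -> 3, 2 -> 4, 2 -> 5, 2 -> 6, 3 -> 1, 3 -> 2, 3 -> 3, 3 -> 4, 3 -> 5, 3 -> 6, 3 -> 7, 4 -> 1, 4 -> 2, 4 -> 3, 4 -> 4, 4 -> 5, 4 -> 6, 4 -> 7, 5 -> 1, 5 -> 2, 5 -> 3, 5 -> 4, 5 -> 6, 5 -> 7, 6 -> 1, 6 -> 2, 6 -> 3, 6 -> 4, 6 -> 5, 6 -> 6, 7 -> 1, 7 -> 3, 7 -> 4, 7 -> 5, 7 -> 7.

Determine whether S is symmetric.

Yes

Symmetric: yes — every pair in S has its reverse in S.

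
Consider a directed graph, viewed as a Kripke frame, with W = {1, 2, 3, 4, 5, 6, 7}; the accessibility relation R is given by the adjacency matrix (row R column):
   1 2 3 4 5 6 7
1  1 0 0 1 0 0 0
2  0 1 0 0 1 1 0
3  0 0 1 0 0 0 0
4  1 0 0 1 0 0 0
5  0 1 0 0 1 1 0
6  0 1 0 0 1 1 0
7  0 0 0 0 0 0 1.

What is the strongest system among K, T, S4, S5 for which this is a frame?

S5

Reflexive (axiom T): yes — every world is R-related to itself.
Transitive (axiom 4): yes — every two-step R-path is closed by a direct edge.
Euclidean (axiom 5): yes — any two successors of a common world are R-related.
So F validates K, T, S4, S5. The strongest is S5.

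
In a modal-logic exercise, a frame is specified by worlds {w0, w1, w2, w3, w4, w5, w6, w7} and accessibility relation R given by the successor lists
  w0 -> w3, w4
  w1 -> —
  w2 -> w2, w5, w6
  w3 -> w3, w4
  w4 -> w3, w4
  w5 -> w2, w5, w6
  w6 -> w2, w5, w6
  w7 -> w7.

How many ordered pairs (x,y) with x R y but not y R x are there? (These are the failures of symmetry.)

2

Enumerating: (w0,w3), (w0,w4).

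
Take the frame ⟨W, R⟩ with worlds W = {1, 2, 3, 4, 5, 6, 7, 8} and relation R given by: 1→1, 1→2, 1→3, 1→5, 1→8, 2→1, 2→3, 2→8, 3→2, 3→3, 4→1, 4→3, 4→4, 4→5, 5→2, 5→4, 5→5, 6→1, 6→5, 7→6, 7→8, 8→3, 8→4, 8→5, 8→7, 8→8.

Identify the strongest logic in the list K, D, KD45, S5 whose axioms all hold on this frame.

D

Serial (axiom D): yes — every world has a successor (e.g. 1 R 1).
Euclidean (axiom 5): no — 1 R 2 and 1 R 5, but not 2 R 5.
Transitive (axiom 4): no — 1 R 5 and 5 R 4, but not 1 R 4.
Reflexive (axiom T): no — 2 is not related to itself.
So F validates K, D; KD45 would additionally require R to be Euclidean and transitive. The strongest is D.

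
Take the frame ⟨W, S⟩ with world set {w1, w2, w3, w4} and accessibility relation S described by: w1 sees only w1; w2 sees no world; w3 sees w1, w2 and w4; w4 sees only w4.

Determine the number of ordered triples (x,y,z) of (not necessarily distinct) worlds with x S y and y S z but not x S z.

0

S is transitive; there are no such tuples.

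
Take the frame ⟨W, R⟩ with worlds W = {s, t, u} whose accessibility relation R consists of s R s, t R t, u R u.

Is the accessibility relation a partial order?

Reflexive: yes — every world is R-related to itself.
Transitive: yes — every two-step R-path is closed by a direct edge.
Antisymmetric: yes — no distinct pair is related both ways.
So R is a partial order.

Yes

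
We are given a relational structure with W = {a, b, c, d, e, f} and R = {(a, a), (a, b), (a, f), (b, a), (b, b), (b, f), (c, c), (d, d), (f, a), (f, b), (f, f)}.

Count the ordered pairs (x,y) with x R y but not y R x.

0

R is symmetric; there are no such tuples.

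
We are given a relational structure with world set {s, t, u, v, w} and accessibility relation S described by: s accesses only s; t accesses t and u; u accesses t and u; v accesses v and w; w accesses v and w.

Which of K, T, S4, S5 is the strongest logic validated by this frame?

Reflexive (axiom T): yes — every world is S-related to itself.
Transitive (axiom 4): yes — every two-step S-path is closed by a direct edge.
Euclidean (axiom 5): yes — any two successors of a common world are S-related.
So F validates K, T, S4, S5. The strongest is S5.

S5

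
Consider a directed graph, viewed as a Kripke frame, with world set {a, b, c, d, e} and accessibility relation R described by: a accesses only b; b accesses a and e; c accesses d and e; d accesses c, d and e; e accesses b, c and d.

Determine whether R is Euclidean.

Euclidean: no — b R a and b R e, but not a R e.

No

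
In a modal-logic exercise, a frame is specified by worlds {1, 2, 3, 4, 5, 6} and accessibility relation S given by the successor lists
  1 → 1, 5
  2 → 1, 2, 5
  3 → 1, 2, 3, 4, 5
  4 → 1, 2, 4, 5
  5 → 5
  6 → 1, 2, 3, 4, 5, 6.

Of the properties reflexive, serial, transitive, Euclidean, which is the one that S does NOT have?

Euclidean

Reflexive: yes — every world is S-related to itself.
Serial: yes — every world has a successor (e.g. 1 S 1).
Transitive: yes — every two-step S-path is closed by a direct edge.
Euclidean: no — 2 S 5 and 2 S 1, but not 5 S 1.
Only Euclidean fails.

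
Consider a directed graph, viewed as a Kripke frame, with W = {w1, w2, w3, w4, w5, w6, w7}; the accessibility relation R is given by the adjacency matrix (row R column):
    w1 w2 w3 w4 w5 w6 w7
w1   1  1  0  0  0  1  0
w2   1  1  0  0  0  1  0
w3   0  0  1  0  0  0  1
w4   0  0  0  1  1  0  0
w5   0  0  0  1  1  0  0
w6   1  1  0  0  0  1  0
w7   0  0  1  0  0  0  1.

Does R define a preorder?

Reflexive: yes — every world is R-related to itself.
Transitive: yes — every two-step R-path is closed by a direct edge.
So R is a preorder.

Yes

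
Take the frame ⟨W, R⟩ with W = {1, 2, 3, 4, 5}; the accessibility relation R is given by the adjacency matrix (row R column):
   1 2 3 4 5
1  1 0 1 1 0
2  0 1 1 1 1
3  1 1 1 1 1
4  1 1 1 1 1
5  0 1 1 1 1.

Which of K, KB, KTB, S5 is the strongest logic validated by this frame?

Symmetric (axiom B): yes — every pair in R has its reverse in R.
Reflexive (axiom T): yes — every world is R-related to itself.
Euclidean (axiom 5): no — 3 R 1 and 3 R 2, but not 1 R 2.
So F validates K, KB, KTB; S5 would additionally require R to be Euclidean. The strongest is KTB.

KTB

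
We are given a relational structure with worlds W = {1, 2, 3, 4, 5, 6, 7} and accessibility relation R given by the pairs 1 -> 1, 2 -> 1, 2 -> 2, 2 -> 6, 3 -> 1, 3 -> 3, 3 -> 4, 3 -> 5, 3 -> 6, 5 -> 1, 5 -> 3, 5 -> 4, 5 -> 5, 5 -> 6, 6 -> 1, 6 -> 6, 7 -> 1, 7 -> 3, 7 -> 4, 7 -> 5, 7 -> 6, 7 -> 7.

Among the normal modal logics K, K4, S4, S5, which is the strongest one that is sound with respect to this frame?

K4

Transitive (axiom 4): yes — every two-step R-path is closed by a direct edge.
Reflexive (axiom T): no — 4 is not related to itself.
Euclidean (axiom 5): no — 2 R 1 and 2 R 6, but not 1 R 6.
So F validates K, K4; S4 would additionally require R to be reflexive. The strongest is K4.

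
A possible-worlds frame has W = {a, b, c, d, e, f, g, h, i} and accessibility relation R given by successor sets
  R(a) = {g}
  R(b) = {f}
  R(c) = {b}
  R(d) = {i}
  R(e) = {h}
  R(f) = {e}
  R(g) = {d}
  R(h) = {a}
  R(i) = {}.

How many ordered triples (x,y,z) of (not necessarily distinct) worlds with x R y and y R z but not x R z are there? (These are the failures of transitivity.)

7

Enumerating: (a,g,d), (b,f,e), (c,b,f), (e,h,a), (f,e,h), (g,d,i), (h,a,g).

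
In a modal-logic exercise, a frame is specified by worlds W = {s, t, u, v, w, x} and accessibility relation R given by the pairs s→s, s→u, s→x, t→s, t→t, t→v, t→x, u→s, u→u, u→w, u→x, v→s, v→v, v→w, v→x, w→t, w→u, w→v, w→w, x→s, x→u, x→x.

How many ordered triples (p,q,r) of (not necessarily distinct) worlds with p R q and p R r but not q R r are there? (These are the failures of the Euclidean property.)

21

Enumerating: (t,s,t), (t,s,v), (t,v,t), (t,x,t), (t,x,v), (u,s,w), (u,w,s), (u,w,x), (u,x,w), (v,s,v), (v,s,w), (v,w,s), … and 9 more.
Total: 21.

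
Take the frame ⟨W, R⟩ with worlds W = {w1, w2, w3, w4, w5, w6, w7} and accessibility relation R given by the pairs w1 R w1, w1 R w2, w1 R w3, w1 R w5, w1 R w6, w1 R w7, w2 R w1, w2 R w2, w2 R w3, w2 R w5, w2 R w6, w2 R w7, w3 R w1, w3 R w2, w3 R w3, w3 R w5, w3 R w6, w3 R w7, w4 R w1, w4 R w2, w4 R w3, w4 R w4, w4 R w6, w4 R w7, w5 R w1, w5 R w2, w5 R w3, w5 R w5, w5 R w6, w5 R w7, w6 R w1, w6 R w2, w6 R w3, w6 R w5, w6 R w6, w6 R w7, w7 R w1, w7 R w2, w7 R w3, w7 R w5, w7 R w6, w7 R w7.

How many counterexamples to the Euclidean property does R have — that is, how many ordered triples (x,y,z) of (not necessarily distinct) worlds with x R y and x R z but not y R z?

Enumerating: (w4,w1,w4), (w4,w2,w4), (w4,w3,w4), (w4,w6,w4), (w4,w7,w4).

5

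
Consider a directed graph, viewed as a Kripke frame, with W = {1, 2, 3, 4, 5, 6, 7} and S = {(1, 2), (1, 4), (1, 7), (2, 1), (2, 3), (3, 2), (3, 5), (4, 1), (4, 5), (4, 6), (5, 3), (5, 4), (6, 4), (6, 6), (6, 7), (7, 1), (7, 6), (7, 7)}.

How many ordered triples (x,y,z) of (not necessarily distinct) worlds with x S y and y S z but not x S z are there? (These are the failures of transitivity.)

34

Enumerating: (1,2,1), (1,2,3), (1,4,1), (1,4,5), (1,4,6), (1,7,1), (1,7,6), (2,1,2), (2,1,4), (2,1,7), (2,3,2), (2,3,5), … and 22 more.
Total: 34.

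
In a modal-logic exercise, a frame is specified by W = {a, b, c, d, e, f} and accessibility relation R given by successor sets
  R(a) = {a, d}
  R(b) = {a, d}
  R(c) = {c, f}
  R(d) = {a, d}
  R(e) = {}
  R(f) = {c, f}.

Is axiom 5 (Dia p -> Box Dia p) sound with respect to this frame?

Yes

Axiom 5 corresponds to the accessibility relation being Euclidean.
Euclidean: yes — any two successors of a common world are R-related.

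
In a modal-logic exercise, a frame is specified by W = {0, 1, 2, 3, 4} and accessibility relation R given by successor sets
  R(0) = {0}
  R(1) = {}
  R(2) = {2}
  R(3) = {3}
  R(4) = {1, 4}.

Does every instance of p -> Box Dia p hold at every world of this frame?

No

The schema B characterises exactly the symmetric frames.
Symmetric: no — 4 R 1 but not 1 R 4.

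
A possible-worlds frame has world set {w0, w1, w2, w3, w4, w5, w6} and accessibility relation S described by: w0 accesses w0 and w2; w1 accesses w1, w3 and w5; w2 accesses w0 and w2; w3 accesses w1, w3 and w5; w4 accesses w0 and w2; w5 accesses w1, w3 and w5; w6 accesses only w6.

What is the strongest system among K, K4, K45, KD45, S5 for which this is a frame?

Transitive (axiom 4): yes — every two-step S-path is closed by a direct edge.
Euclidean (axiom 5): yes — any two successors of a common world are S-related.
Serial (axiom D): yes — every world has a successor (e.g. w0 S w0).
Reflexive (axiom T): no — w4 is not related to itself.
So F validates K, K4, K45, KD45; S5 would additionally require S to be reflexive. The strongest is KD45.

KD45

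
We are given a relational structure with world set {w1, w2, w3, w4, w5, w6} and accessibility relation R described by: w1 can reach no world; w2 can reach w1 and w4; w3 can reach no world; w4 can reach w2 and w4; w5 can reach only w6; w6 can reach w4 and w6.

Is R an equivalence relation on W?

Reflexive: no — w1 is not related to itself.
Symmetric: no — w2 R w1 but not w1 R w2.
Transitive: no — w4 R w2 and w2 R w1, but not w4 R w1.
So R is not an equivalence relation.

No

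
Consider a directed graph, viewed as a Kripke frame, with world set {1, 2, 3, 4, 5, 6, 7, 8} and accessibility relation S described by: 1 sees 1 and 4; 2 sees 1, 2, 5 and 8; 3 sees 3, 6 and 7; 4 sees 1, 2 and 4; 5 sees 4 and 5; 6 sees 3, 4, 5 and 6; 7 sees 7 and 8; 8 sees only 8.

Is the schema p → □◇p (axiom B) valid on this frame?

No

By correspondence theory, B is valid on a frame iff S is symmetric.
Symmetric: no — 2 S 1 but not 1 S 2.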